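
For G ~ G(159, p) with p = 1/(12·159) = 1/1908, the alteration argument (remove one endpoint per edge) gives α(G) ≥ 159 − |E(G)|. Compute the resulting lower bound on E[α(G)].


E[|E(G)|] = C(159, 2)·p = 12561 · (1/1908) = 79/12.
E[α(G)] ≥ n − E[|E(G)|] = 159 − 79/12 = 1829/12.
Numerically: ≈ 152.4167.
(This is only a lower bound; the true E[α(G)] may be larger.)

E[α(G)] ≥ 1829/12 ≈ 152.4167.


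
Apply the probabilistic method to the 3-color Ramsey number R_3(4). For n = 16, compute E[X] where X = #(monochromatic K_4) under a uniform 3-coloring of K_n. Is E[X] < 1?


E[X] = C(16, 4) · 3^{1 − 6} = 1820 · 3^{−5} = 1820/243.
As a reduced fraction: E[X] = 1820/243 ≈ 7.4897.
Is E[X] < 1? NO.
Since E[X] ≥ 1, the first-moment bound is inconclusive at n = 16; it does NOT by itself certify R_3(4) > 16.

E[X] = 1820/243 ≈ 7.4897; E[X] ≥ 1; first-moment method inconclusive here.


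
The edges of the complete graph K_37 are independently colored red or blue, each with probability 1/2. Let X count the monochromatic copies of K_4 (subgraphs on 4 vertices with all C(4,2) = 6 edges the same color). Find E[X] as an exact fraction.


Let X = Σ_S X_S over the C(37, 4) = 66045 subsets S of size 4, where X_S = 1 if the K_4 on S is monochromatic.
For a fixed S, the K_4 on S has C(4, 2) = 6 edges. P[all 6 edges red] = (1/2)^6, and likewise for blue, so P[monochromatic] = 2·(1/2)^6 = 2^{1 − 6} = 1/32.
By linearity: E[X] = C(37, 4) · 2^{1 − 6} = 66045 · 1/32 = 66045/32.
Numerically: E[X] ≈ 2063.90625.

E[X] = C(37,4)·2^(1−C(4,2)) = 66045/32 ≈ 2063.90625.


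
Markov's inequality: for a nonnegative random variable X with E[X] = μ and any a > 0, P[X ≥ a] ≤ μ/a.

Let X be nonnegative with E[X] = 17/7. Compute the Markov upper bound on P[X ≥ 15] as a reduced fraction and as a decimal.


μ = E[X] = 17/7, a = 15.
Markov: P[X ≥ 15] ≤ μ/a = (17/7)/15 = 17/105.
Numerically: ≈ 0.1619.
(Since a = 15 > μ = 2.4286, the bound 17/105 is < 1 and informative.)

P[X ≥ 15] ≤ 17/105 ≈ 0.1619.


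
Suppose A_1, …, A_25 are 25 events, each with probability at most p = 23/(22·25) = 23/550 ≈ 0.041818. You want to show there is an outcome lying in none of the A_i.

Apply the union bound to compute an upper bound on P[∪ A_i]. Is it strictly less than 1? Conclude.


Union bound: P[∪_{i=1}^{25} A_i] ≤ Σ_i P[A_i] ≤ 25·p = 25·(23/550) = 23/22.
Numerically: 23/22 ≈ 1.045455.
Is 23/22 < 1? NO.
Since the bound 23/22 is ≥ 1, the union bound is uninformative here; it does NOT by itself certify existence.

25·p = 23/22 ≈ 1.045455; existence NOT certified by the union bound.


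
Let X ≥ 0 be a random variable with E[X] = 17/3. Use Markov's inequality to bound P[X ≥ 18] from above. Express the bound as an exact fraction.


μ = E[X] = 17/3, a = 18.
Markov: P[X ≥ 18] ≤ μ/a = (17/3)/18 = 17/54.
Numerically: ≈ 0.315.
(Since a = 18 > μ = 5.667, the bound 17/54 is < 1 and informative.)

P[X ≥ 18] ≤ 17/54 ≈ 0.315.


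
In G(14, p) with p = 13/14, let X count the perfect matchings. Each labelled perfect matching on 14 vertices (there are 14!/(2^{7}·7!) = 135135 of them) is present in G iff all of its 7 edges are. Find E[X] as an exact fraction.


K_14 has 14!/(2^{7}·7!) = 135135 labelled perfect matchings.
For each such perfect matching H, let X_H = 1 if all 7 edges of H are present in G. Then P[X_H = 1] = p^{7} = (13/14)^{7} = 62748517/105413504.
Summing the indicators: E[X] = Σ_H E[X_H] = 135135 · p^{7} = 135135 · 62748517/105413504 = 1211360120685/15059072.
Numerically: E[X] ≈ 80441.

E[X] = 135135 · (13/14)^{7} = 1211360120685/15059072 ≈ 80441.


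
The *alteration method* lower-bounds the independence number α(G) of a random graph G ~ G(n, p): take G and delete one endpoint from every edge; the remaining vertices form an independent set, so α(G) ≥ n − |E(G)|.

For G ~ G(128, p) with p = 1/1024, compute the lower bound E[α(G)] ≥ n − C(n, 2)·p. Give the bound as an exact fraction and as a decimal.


E[|E(G)|] = C(128, 2)·p = 8128 · (1/1024) = 127/16.
E[α(G)] ≥ n − E[|E(G)|] = 128 − 127/16 = 1921/16.
Numerically: ≈ 120.062.
(This is only a lower bound; the true E[α(G)] may be larger.)

E[α(G)] ≥ 1921/16 ≈ 120.062.


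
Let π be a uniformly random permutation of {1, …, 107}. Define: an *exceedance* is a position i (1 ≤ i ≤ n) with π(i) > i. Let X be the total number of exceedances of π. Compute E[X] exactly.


Write X = Σ_{i=1}^{107} X_i, where X_i = 1_{π(i) > i}.
For each fixed i, π(i) is uniform over {1, …, 107} (marginal of a uniform permutation), so P[π(i) > i] = (n − i)/n. Summing: Σ_{i=1}^{107} (n − i)/n = (0 + 1 + … + 106)/107 = 107(107 − 1)/(2·107) = (107 − 1)/2.
Hence E[X] = Σ_{i=1}^{107} (107 − i)/107 = 53 ≈ 53.000.

E[X] = 53 = 53.000.


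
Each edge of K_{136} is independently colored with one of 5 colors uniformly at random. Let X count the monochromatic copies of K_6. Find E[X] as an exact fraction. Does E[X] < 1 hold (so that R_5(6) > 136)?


E[X] = C(136, 6) · 5^{1 − 15} = 7858539612 · 5^{−14} = 7858539612/6103515625.
As a reduced fraction: E[X] = 7858539612/6103515625 ≈ 1.288.
Is E[X] < 1? NO.
Since E[X] ≥ 1, the first-moment bound is inconclusive at n = 136; it does NOT by itself certify R_5(6) > 136.

E[X] = 7858539612/6103515625 ≈ 1.288; E[X] ≥ 1; first-moment method inconclusive here.


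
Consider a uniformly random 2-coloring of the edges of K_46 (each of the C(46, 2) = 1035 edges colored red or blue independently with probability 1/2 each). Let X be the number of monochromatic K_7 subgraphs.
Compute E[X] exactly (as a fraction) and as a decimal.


Let X = Σ_S X_S over the C(46, 7) = 53524680 subsets S of size 7, where X_S = 1 if the K_7 on S is monochromatic.
For a fixed S, the K_7 on S has C(7, 2) = 21 edges. P[all 21 edges red] = (1/2)^21, and likewise for blue, so P[monochromatic] = 2·(1/2)^21 = 2^{1 − 21} = 1/1048576.
By linearity of expectation: E[X] = C(46, 7) · 2^{1 − 21} = 53524680 · 1/1048576 = 6690585/131072.
Numerically: E[X] ≈ 51.04511.

E[X] = C(46,7)·2^(1−C(7,2)) = 6690585/131072 ≈ 51.04511.


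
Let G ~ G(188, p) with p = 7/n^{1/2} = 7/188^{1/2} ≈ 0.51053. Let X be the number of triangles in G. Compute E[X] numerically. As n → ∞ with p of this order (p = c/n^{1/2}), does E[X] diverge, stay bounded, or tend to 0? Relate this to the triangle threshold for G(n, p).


Number of potential triangles: C(188, 3) = 1089836.
Each occurs with probability p³ ≈ (0.51053)³ ≈ 1.3306301e-01.
By linearity: E[X] = C(188, 3)·p³ ≈ 1089836 · 1.3306301e-01 ≈ 145016.85950.
Since α = 1/2 < 1, p = c/n^{1/2} ≫ 1/n is above the triangle threshold p ~ 1/n. Asymptotically E[X] ~ (c³/6)·n^{3(1−α)} = (7³/6)·n^{1.5} → ∞; triangles are abundant w.h.p.

E[X] ≈ 145016.85950; in regime p = Θ(1/n^{1/2}) E[X] diverges (above the triangle threshold p ~ 1/n).


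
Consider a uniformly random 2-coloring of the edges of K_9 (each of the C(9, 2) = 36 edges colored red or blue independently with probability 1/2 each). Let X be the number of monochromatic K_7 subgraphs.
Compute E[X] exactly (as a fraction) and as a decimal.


Let X = Σ_S X_S over the C(9, 7) = 36 subsets S of size 7, where X_S = 1 if the K_7 on S is monochromatic.
For a fixed S, the K_7 on S has C(7, 2) = 21 edges. P[all 21 edges red] = (1/2)^21, and likewise for blue, so P[monochromatic] = 2·(1/2)^21 = 2^{1 − 21} = 1/1048576.
By linearity: E[X] = C(9, 7) · 2^{1 − 21} = 36 · 1/1048576 = 9/262144.
Numerically: E[X] ≈ 0.000.

E[X] = C(9,7)·2^(1−C(7,2)) = 9/262144 ≈ 0.000.


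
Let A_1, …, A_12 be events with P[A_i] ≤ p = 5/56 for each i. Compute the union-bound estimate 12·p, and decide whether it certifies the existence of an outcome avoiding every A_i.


Union bound: P[∪_{i=1}^{12} A_i] ≤ Σ_i P[A_i] ≤ 12·p = 12·(5/56) = 15/14.
Numerically: 15/14 ≈ 1.0714.
Is 15/14 < 1? NO.
Since the bound 15/14 is ≥ 1, the union bound is uninformative here; it does NOT by itself certify existence.

12·p = 15/14 ≈ 1.0714; existence NOT certified by the union bound.


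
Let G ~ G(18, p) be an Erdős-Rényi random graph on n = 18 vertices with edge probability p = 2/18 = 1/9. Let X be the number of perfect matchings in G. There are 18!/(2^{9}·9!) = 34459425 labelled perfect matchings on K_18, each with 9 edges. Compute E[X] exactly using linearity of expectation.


K_18 has 18!/(2^{9}·9!) = 34459425 labelled perfect matchings.
For each such perfect matching H, let X_H = 1 if all 9 edges of H are present in G. Then P[X_H = 1] = p^{9} = (1/9)^{9} = 1/387420489.
By linearity of expectation: E[X] = Σ_H E[X_H] = 34459425 · p^{9} = 34459425 · 1/387420489 = 425425/4782969.
Numerically: E[X] ≈ 0.08895.

E[X] = 34459425 · (1/9)^{9} = 425425/4782969 ≈ 0.08895.


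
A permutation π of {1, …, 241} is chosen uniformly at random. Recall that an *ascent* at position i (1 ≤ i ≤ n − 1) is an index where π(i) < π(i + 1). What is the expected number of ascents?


Write X = Σ X_I over i = 1, …, 240, with X_I the indicator of one ascent.
There are 240 indicators.
For each fixed i, the pair (π(i), π(i+1)) is a uniformly random ordered pair of distinct values from {1, …, 241}; by symmetry P[π(i) < π(i+1)] = 1/2.
By linearity: E[X] = 240 · (1/2) = (241 − 1) · (1/2) = 120 ≈ 120.000.

E[X] = 120 = 120.000.


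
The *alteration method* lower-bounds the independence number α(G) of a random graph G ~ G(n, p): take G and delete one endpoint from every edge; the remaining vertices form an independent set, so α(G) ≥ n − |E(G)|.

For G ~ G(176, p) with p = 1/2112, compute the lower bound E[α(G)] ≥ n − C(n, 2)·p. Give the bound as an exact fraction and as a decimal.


E[|E(G)|] = C(176, 2)·p = 15400 · (1/2112) = 175/24.
E[α(G)] ≥ n − E[|E(G)|] = 176 − 175/24 = 4049/24.
Numerically: ≈ 168.70833.
(This is only a lower bound; the true E[α(G)] may be larger.)

E[α(G)] ≥ 4049/24 ≈ 168.70833.


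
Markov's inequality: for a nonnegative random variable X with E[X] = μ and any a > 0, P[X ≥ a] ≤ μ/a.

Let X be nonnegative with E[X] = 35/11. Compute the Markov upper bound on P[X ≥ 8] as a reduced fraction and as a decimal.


μ = E[X] = 35/11, a = 8.
Markov: P[X ≥ 8] ≤ μ/a = (35/11)/8 = 35/88.
Numerically: ≈ 0.39773.
(Since a = 8 > μ = 3.18182, the bound 35/88 is < 1 and informative.)

P[X ≥ 8] ≤ 35/88 ≈ 0.39773.


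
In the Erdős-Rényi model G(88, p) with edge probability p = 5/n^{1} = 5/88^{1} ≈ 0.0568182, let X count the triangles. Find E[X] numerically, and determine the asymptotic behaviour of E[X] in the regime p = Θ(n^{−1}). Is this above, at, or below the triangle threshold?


Number of potential triangles: C(88, 3) = 109736.
Each occurs with probability p³ ≈ (0.0568182)³ ≈ 1.83426465e-04.
By linearity: E[X] = C(88, 3)·p³ ≈ 109736 · 1.83426465e-04 ≈ 20.128487.
Here α = 1, so p = 5/n is exactly at the triangle threshold p ~ 1/n. Asymptotically E[X] → c³/6 = 5³/6 = 125/6 ≈ 20.833333, a bounded constant. In this regime the triangle count is asymptotically Poisson(c³/6).

E[X] ≈ 20.128487; in regime p = Θ(1/n^{1}) E[X] stays bounded (at the triangle threshold p ~ 1/n).


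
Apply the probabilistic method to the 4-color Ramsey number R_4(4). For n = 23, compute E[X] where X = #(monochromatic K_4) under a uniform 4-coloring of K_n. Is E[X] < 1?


E[X] = C(23, 4) · 4^{1 − 6} = 8855 · 4^{−5} = 8855/1024.
As a reduced fraction: E[X] = 8855/1024 ≈ 8.6474609.
Is E[X] < 1? NO.
Since E[X] ≥ 1, the first-moment bound is inconclusive at n = 23; it does NOT by itself certify R_4(4) > 23.

E[X] = 8855/1024 ≈ 8.6474609; E[X] ≥ 1; first-moment method inconclusive here.


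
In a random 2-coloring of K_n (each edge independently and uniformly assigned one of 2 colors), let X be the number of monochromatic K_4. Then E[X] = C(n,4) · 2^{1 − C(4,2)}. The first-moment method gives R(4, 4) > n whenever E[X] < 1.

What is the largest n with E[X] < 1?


We need C(n, 4) · 2^{1 − 6} < 1, i.e. C(n, 4) < 2^{6 − 1} = 32.
Check values of n near the boundary:
  n = 5: C(5, 4) = 5; 5 < 32? YES
  n = 6: C(6, 4) = 15; 15 < 32? YES
  n = 7: C(7, 4) = 35; 35 < 32? NO
  n = 8: C(8, 4) = 70; 70 < 32? NO
  n = 9: C(9, 4) = 126; 126 < 32? NO
The largest n with C(n, 4) < 32 is n = 6 (where E[X] = 15/32 ≈ 0.4687500). Hence R(4, 4) > 6, i.e. R(4, 4) ≥ 7.

Largest n = 6; hence R(4, 4) > 6.


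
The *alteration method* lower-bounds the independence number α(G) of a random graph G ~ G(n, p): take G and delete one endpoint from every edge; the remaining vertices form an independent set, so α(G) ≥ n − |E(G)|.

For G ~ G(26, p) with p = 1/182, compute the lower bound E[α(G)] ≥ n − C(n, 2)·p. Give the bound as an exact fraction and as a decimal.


E[|E(G)|] = C(26, 2)·p = 325 · (1/182) = 25/14.
E[α(G)] ≥ n − E[|E(G)|] = 26 − 25/14 = 339/14.
Numerically: ≈ 24.21429.
(This is only a lower bound; the true E[α(G)] may be larger.)

E[α(G)] ≥ 339/14 ≈ 24.21429.


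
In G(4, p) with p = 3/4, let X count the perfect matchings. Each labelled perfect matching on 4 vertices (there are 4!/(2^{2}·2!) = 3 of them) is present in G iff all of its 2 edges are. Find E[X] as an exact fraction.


K_4 has 4!/(2^{2}·2!) = 3 labelled perfect matchings.
For each such perfect matching H, let X_H = 1 if all 2 edges of H are present in G. Then P[X_H = 1] = p^{2} = (3/4)^{2} = 9/16.
Summing the indicators: E[X] = Σ_H E[X_H] = 3 · p^{2} = 3 · 9/16 = 27/16.
Numerically: E[X] ≈ 1.6875.

E[X] = 3 · (3/4)^{2} = 27/16 ≈ 1.6875.


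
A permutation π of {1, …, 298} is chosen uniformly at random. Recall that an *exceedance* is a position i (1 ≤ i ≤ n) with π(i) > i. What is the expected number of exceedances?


Write X = Σ_{i=1}^{298} X_i, where X_i = 1_{π(i) > i}.
For each fixed i, π(i) is uniform over {1, …, 298} (marginal of a uniform permutation), so P[π(i) > i] = (n − i)/n. Summing: Σ_{i=1}^{298} (n − i)/n = (0 + 1 + … + 297)/298 = 298(298 − 1)/(2·298) = (298 − 1)/2.
Hence E[X] = Σ_{i=1}^{298} (298 − i)/298 = 297/2 ≈ 148.500.

E[X] = 297/2 = 148.500.


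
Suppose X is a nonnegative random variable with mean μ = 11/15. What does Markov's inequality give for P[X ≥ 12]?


μ = E[X] = 11/15, a = 12.
Markov: P[X ≥ 12] ≤ μ/a = (11/15)/12 = 11/180.
Numerically: ≈ 0.061.
(Since a = 12 > μ = 0.733, the bound 11/180 is < 1 and informative.)

P[X ≥ 12] ≤ 11/180 ≈ 0.061.


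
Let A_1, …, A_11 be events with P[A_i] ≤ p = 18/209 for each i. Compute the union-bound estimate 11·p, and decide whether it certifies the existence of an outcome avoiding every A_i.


Union bound: P[∪_{i=1}^{11} A_i] ≤ Σ_i P[A_i] ≤ 11·p = 11·(18/209) = 18/19.
Numerically: 18/19 ≈ 0.9474.
Is 18/19 < 1? YES.
Since P[∪ A_i] ≤ 18/19 < 1, the complement has P[∩ A_i^c] ≥ 1 − 18/19 = 1/19 > 0, so some outcome avoids every A_i.

11·p = 18/19 ≈ 0.9474; existence CERTIFIED by the union bound.


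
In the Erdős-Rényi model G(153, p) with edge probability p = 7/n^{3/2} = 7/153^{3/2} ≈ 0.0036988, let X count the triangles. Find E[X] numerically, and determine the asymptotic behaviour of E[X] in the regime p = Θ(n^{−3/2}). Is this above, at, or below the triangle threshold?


Number of potential triangles: C(153, 3) = 585276.
Each occurs with probability p³ ≈ (0.0036988)³ ≈ 5.06037477e-08.
By linearity: E[X] = C(153, 3)·p³ ≈ 585276 · 5.06037477e-08 ≈ 0.029617.
Since α = 3/2 > 1, p = c/n^{3/2} = o(1/n) is below the triangle threshold p ~ 1/n. Asymptotically E[X] ~ (c³/6)·n^{3(1−α)} = (7³/6)·n^{-1.5} → 0, so by Markov's inequality G has no triangles w.h.p.

E[X] ≈ 0.029617; in regime p = Θ(1/n^{3/2}) E[X] tends to 0 (below the triangle threshold p ~ 1/n).


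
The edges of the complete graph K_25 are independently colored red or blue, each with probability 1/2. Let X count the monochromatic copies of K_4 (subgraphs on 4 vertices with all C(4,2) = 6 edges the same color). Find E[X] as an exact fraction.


Let X = Σ_S X_S over the C(25, 4) = 12650 subsets S of size 4, where X_S = 1 if the K_4 on S is monochromatic.
For a fixed S, the K_4 on S has C(4, 2) = 6 edges. P[all 6 edges red] = (1/2)^6, and likewise for blue, so P[monochromatic] = 2·(1/2)^6 = 2^{1 − 6} = 1/32.
By linearity of expectation: E[X] = C(25, 4) · 2^{1 − 6} = 12650 · 1/32 = 6325/16.
Numerically: E[X] ≈ 395.312500.

E[X] = C(25,4)·2^(1−C(4,2)) = 6325/16 ≈ 395.312500.


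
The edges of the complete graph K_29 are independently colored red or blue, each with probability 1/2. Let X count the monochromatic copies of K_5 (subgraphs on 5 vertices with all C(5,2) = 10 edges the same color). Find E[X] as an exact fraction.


Let X = Σ_S X_S over the C(29, 5) = 118755 subsets S of size 5, where X_S = 1 if the K_5 on S is monochromatic.
For a fixed S, the K_5 on S has C(5, 2) = 10 edges. P[all 10 edges red] = (1/2)^10, and likewise for blue, so P[monochromatic] = 2·(1/2)^10 = 2^{1 − 10} = 1/512.
By linearity: E[X] = C(29, 5) · 2^{1 − 10} = 118755 · 1/512 = 118755/512.
Numerically: E[X] ≈ 231.943359.

E[X] = C(29,5)·2^(1−C(5,2)) = 118755/512 ≈ 231.943359.


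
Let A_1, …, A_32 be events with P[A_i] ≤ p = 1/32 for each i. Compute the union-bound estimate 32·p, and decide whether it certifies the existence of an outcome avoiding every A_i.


Union bound: P[∪_{i=1}^{32} A_i] ≤ Σ_i P[A_i] ≤ 32·p = 32·(1/32) = 1.
Numerically: 1 ≈ 1.0000.
Is 1 < 1? NO.
Since the bound 1 is ≥ 1, the union bound is uninformative here; it does NOT by itself certify existence.

32·p = 1 ≈ 1.0000; existence NOT certified by the union bound.


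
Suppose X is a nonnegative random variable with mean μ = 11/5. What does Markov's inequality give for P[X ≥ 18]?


μ = E[X] = 11/5, a = 18.
Markov: P[X ≥ 18] ≤ μ/a = (11/5)/18 = 11/90.
Numerically: ≈ 0.12222.
(Since a = 18 > μ = 2.20000, the bound 11/90 is < 1 and informative.)

P[X ≥ 18] ≤ 11/90 ≈ 0.12222.


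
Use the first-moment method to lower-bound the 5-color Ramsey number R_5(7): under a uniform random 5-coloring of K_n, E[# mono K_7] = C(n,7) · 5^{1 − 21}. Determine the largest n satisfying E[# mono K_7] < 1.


We need C(n, 7) · 5^{1 − 21} < 1, i.e. C(n, 7) < 5^{21 − 1} = 95367431640625.
Check values of n near the boundary:
  n = 334: C(334, 7) = 86359460961576; 86359460961576 < 95367431640625? YES
  n = 335: C(335, 7) = 88202498238195; 88202498238195 < 95367431640625? YES
  n = 336: C(336, 7) = 90079147136880; 90079147136880 < 95367431640625? YES
  n = 337: C(337, 7) = 91989916924632; 91989916924632 < 95367431640625? YES
  n = 338: C(338, 7) = 93935323022736; 93935323022736 < 95367431640625? YES
  n = 339: C(339, 7) = 95915887062372; 95915887062372 < 95367431640625? NO
  n = 340: C(340, 7) = 97932136940560; 97932136940560 < 95367431640625? NO
The largest n with C(n, 7) < 95367431640625 is n = 338 (where E[X] = 93935323022736/95367431640625 ≈ 0.985). Hence R_5(7) > 338, i.e. R_5(7) ≥ 339.

Largest n = 338; hence R_5(7) > 338.


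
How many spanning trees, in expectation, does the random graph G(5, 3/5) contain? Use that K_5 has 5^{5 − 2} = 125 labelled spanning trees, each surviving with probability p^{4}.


K_5 has 5^{5 − 2} = 125 labelled spanning trees.
For each such spanning tree H, let X_H = 1 if all 4 edges of H are present in G. Then P[X_H = 1] = p^{4} = (3/5)^{4} = 81/625.
Summing the indicators: E[X] = Σ_H E[X_H] = 125 · p^{4} = 125 · 81/625 = 81/5.
Numerically: E[X] ≈ 16.2.

E[X] = 125 · (3/5)^{4} = 81/5 ≈ 16.2.


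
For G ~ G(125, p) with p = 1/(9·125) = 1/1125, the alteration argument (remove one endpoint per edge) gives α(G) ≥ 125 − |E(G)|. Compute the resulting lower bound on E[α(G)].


E[|E(G)|] = C(125, 2)·p = 7750 · (1/1125) = 62/9.
E[α(G)] ≥ n − E[|E(G)|] = 125 − 62/9 = 1063/9.
Numerically: ≈ 118.111111.
(This is only a lower bound; the true E[α(G)] may be larger.)

E[α(G)] ≥ 1063/9 ≈ 118.111111.


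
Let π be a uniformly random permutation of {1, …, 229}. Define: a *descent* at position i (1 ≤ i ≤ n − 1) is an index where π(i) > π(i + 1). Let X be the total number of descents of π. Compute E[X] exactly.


Write X = Σ X_I over i = 1, …, 228, with X_I the indicator of one descent.
There are 228 indicators.
For each fixed i, the pair (π(i), π(i+1)) is a uniformly random ordered pair of distinct values from {1, …, 229}; by symmetry P[π(i) > π(i+1)] = 1/2.
By linearity: E[X] = 228 · (1/2) = (229 − 1) · (1/2) = 114 ≈ 114.00000.

E[X] = 114 = 114.00000.


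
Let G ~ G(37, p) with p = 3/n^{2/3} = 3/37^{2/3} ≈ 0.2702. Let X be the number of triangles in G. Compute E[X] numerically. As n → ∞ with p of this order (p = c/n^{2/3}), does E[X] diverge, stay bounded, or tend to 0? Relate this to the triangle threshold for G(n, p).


Number of potential triangles: C(37, 3) = 7770.
Each occurs with probability p³ ≈ (0.2702)³ ≈ 1.972243e-02.
By linearity: E[X] = C(37, 3)·p³ ≈ 7770 · 1.972243e-02 ≈ 153.2432.
Since α = 2/3 < 1, p = c/n^{2/3} ≫ 1/n is above the triangle threshold p ~ 1/n. Asymptotically E[X] ~ (c³/6)·n^{3(1−α)} = (3³/6)·n^{1} → ∞; triangles are abundant w.h.p.

E[X] ≈ 153.2432; in regime p = Θ(1/n^{2/3}) E[X] diverges (above the triangle threshold p ~ 1/n).


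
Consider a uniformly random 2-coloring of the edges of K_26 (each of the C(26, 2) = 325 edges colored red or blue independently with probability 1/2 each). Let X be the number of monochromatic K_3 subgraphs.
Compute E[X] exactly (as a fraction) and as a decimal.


Let X = Σ_S X_S over the C(26, 3) = 2600 subsets S of size 3, where X_S = 1 if the K_3 on S is monochromatic.
For a fixed S, the K_3 on S has C(3, 2) = 3 edges. P[all 3 edges red] = (1/2)^3, and likewise for blue, so P[monochromatic] = 2·(1/2)^3 = 2^{1 − 3} = 1/4.
By linearity of expectation: E[X] = C(26, 3) · 2^{1 − 3} = 2600 · 1/4 = 650.
Numerically: E[X] ≈ 650.0000.

E[X] = C(26,3)·2^(1−C(3,2)) = 650 ≈ 650.0000.


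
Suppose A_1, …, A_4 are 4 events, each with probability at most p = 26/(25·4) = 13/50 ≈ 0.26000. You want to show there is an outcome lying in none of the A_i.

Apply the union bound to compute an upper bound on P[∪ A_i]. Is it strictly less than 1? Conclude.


Union bound: P[∪_{i=1}^{4} A_i] ≤ Σ_i P[A_i] ≤ 4·p = 4·(13/50) = 26/25.
Numerically: 26/25 ≈ 1.04000.
Is 26/25 < 1? NO.
Since the bound 26/25 is ≥ 1, the union bound is uninformative here; it does NOT by itself certify existence.

4·p = 26/25 ≈ 1.04000; existence NOT certified by the union bound.


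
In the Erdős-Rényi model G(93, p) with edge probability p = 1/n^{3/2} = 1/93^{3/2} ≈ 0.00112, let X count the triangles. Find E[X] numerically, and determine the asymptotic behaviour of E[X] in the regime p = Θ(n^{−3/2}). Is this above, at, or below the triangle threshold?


Number of potential triangles: C(93, 3) = 129766.
Each occurs with probability p³ ≈ (0.00112)³ ≈ 1.38620e-09.
By linearity: E[X] = C(93, 3)·p³ ≈ 129766 · 1.38620e-09 ≈ 0.000.
Since α = 3/2 > 1, p = c/n^{3/2} = o(1/n) is below the triangle threshold p ~ 1/n. Asymptotically E[X] ~ (c³/6)·n^{3(1−α)} = (1³/6)·n^{-1.5} → 0, so by Markov's inequality G has no triangles w.h.p.

E[X] ≈ 0.000; in regime p = Θ(1/n^{3/2}) E[X] tends to 0 (below the triangle threshold p ~ 1/n).


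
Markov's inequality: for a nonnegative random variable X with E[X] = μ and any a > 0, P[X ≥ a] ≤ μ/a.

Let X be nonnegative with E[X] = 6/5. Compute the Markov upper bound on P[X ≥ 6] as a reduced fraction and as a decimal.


μ = E[X] = 6/5, a = 6.
Markov: P[X ≥ 6] ≤ μ/a = (6/5)/6 = 1/5.
Numerically: ≈ 0.20000.
(Since a = 6 > μ = 1.20000, the bound 1/5 is < 1 and informative.)

P[X ≥ 6] ≤ 1/5 ≈ 0.20000.


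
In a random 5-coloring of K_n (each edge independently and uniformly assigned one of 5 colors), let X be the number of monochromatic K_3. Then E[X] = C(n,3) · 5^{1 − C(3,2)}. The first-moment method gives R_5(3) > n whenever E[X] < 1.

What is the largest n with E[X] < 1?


We need C(n, 3) · 5^{1 − 3} < 1, i.e. C(n, 3) < 5^{3 − 1} = 25.
Check values of n near the boundary:
  n = 5: C(5, 3) = 10; 10 < 25? YES
  n = 6: C(6, 3) = 20; 20 < 25? YES
  n = 7: C(7, 3) = 35; 35 < 25? NO
The largest n with C(n, 3) < 25 is n = 6 (where E[X] = 4/5 ≈ 0.800000). Hence R_5(3) > 6, i.e. R_5(3) ≥ 7.

Largest n = 6; hence R_5(3) > 6.


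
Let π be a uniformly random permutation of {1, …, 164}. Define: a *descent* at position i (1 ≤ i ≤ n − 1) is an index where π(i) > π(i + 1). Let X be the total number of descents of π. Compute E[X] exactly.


Write X = Σ X_I over i = 1, …, 163, with X_I the indicator of one descent.
There are 163 indicators.
For each fixed i, the pair (π(i), π(i+1)) is a uniformly random ordered pair of distinct values from {1, …, 164}; by symmetry P[π(i) > π(i+1)] = 1/2.
By linearity: E[X] = 163 · (1/2) = (164 − 1) · (1/2) = 163/2 ≈ 81.50000.

E[X] = 163/2 = 81.50000.


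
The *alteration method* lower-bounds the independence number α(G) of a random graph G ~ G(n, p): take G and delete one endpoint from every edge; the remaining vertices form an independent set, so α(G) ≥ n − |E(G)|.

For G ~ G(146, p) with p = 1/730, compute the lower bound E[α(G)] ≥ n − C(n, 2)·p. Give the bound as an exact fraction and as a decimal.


E[|E(G)|] = C(146, 2)·p = 10585 · (1/730) = 29/2.
E[α(G)] ≥ n − E[|E(G)|] = 146 − 29/2 = 263/2.
Numerically: ≈ 131.5000.
(This is only a lower bound; the true E[α(G)] may be larger.)

E[α(G)] ≥ 263/2 ≈ 131.5000.


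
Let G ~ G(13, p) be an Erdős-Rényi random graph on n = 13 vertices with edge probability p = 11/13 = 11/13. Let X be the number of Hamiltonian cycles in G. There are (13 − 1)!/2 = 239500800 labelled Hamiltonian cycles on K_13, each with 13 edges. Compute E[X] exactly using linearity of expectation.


K_13 has (13 − 1)!/2 = 239500800 labelled Hamiltonian cycles.
For each such Hamiltonian cycle H, let X_H = 1 if all 13 edges of H are present in G. Then P[X_H = 1] = p^{13} = (11/13)^{13} = 34522712143931/302875106592253.
Summing the indicators: E[X] = Σ_H E[X_H] = 239500800 · p^{13} = 239500800 · 34522712143931/302875106592253 = 8268217176641189644800/302875106592253.
Numerically: E[X] ≈ 2.7299e+07.

E[X] = 239500800 · (11/13)^{13} = 8268217176641189644800/302875106592253 ≈ 2.7299e+07.


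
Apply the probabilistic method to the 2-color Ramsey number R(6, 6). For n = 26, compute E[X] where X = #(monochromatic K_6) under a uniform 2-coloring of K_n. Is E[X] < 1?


E[X] = C(26, 6) · 2^{1 − 15} = 230230 · 2^{−14} = 230230/16384.
As a reduced fraction: E[X] = 115115/8192 ≈ 14.052.
Is E[X] < 1? NO.
Since E[X] ≥ 1, the first-moment bound is inconclusive at n = 26; it does NOT by itself certify R(6, 6) > 26.

E[X] = 115115/8192 ≈ 14.052; E[X] ≥ 1; first-moment method inconclusive here.


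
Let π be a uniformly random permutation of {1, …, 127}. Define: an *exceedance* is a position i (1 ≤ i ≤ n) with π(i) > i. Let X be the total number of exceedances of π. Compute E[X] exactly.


Write X = Σ_{i=1}^{127} X_i, where X_i = 1_{π(i) > i}.
For each fixed i, π(i) is uniform over {1, …, 127} (marginal of a uniform permutation), so P[π(i) > i] = (n − i)/n. Summing: Σ_{i=1}^{127} (n − i)/n = (0 + 1 + … + 126)/127 = 127(127 − 1)/(2·127) = (127 − 1)/2.
Hence E[X] = Σ_{i=1}^{127} (127 − i)/127 = 63 ≈ 63.000000.

E[X] = 63 = 63.000000.


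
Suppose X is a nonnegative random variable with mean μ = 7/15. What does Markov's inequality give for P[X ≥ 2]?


μ = E[X] = 7/15, a = 2.
Markov: P[X ≥ 2] ≤ μ/a = (7/15)/2 = 7/30.
Numerically: ≈ 0.233.
(Since a = 2 > μ = 0.467, the bound 7/30 is < 1 and informative.)

P[X ≥ 2] ≤ 7/30 ≈ 0.233.


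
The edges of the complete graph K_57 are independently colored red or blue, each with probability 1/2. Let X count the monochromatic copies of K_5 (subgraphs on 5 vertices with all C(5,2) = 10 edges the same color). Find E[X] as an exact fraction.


Let X = Σ_S X_S over the C(57, 5) = 4187106 subsets S of size 5, where X_S = 1 if the K_5 on S is monochromatic.
For a fixed S, the K_5 on S has C(5, 2) = 10 edges. P[all 10 edges red] = (1/2)^10, and likewise for blue, so P[monochromatic] = 2·(1/2)^10 = 2^{1 − 10} = 1/512.
Summing: E[X] = C(57, 5) · 2^{1 − 10} = 4187106 · 1/512 = 2093553/256.
Numerically: E[X] ≈ 8177.94141.

E[X] = C(57,5)·2^(1−C(5,2)) = 2093553/256 ≈ 8177.94141.


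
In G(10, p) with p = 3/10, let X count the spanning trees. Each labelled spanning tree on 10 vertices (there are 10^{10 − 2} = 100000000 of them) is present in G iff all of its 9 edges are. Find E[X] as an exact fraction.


K_10 has 10^{10 − 2} = 100000000 labelled spanning trees.
For each such spanning tree H, let X_H = 1 if all 9 edges of H are present in G. Then P[X_H = 1] = p^{9} = (3/10)^{9} = 19683/1000000000.
Summing the indicators: E[X] = Σ_H E[X_H] = 100000000 · p^{9} = 100000000 · 19683/1000000000 = 19683/10.
Numerically: E[X] ≈ 1968.3.

E[X] = 100000000 · (3/10)^{9} = 19683/10 ≈ 1968.3.


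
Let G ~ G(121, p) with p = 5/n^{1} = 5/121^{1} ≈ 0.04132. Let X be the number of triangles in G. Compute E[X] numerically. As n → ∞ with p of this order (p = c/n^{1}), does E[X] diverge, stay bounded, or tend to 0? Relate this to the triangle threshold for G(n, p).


Number of potential triangles: C(121, 3) = 287980.
Each occurs with probability p³ ≈ (0.04132)³ ≈ 7.055924e-05.
By linearity: E[X] = C(121, 3)·p³ ≈ 287980 · 7.055924e-05 ≈ 20.3197.
Here α = 1, so p = 5/n is exactly at the triangle threshold p ~ 1/n. Asymptotically E[X] → c³/6 = 5³/6 = 125/6 ≈ 20.8333, a bounded constant. In this regime the triangle count is asymptotically Poisson(c³/6).

E[X] ≈ 20.3197; in regime p = Θ(1/n^{1}) E[X] stays bounded (at the triangle threshold p ~ 1/n).


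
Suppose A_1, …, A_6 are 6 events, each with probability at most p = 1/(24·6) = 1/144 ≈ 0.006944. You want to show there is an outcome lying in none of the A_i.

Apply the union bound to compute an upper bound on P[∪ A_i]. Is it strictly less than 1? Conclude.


Union bound: P[∪_{i=1}^{6} A_i] ≤ Σ_i P[A_i] ≤ 6·p = 6·(1/144) = 1/24.
Numerically: 1/24 ≈ 0.041667.
Is 1/24 < 1? YES.
Since P[∪ A_i] ≤ 1/24 < 1, the complement has P[∩ A_i^c] ≥ 1 − 1/24 = 23/24 > 0, so some outcome avoids every A_i.

6·p = 1/24 ≈ 0.041667; existence CERTIFIED by the union bound.


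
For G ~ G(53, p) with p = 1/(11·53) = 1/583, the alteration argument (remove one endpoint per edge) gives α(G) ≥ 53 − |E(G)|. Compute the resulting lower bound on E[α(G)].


E[|E(G)|] = C(53, 2)·p = 1378 · (1/583) = 26/11.
E[α(G)] ≥ n − E[|E(G)|] = 53 − 26/11 = 557/11.
Numerically: ≈ 50.6364.
(This is only a lower bound; the true E[α(G)] may be larger.)

E[α(G)] ≥ 557/11 ≈ 50.6364.


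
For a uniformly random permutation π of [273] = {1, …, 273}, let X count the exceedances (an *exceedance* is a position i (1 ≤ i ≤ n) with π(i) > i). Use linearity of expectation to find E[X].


Write X = Σ_{i=1}^{273} X_i, where X_i = 1_{π(i) > i}.
For each fixed i, π(i) is uniform over {1, …, 273} (marginal of a uniform permutation), so P[π(i) > i] = (n − i)/n. Summing: Σ_{i=1}^{273} (n − i)/n = (0 + 1 + … + 272)/273 = 273(273 − 1)/(2·273) = (273 − 1)/2.
Hence E[X] = Σ_{i=1}^{273} (273 − i)/273 = 136 ≈ 136.000.

E[X] = 136 = 136.000.


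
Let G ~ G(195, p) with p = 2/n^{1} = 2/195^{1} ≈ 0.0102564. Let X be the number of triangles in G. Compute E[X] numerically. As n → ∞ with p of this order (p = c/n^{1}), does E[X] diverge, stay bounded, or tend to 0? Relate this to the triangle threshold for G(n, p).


Number of potential triangles: C(195, 3) = 1216865.
Each occurs with probability p³ ≈ (0.0102564)³ ≈ 1.07891232e-06.
By linearity: E[X] = C(195, 3)·p³ ≈ 1216865 · 1.07891232e-06 ≈ 1.312891.
Here α = 1, so p = 2/n is exactly at the triangle threshold p ~ 1/n. Asymptotically E[X] → c³/6 = 2³/6 = 4/3 ≈ 1.333333, a bounded constant. In this regime the triangle count is asymptotically Poisson(c³/6).

E[X] ≈ 1.312891; in regime p = Θ(1/n^{1}) E[X] stays bounded (at the triangle threshold p ~ 1/n).


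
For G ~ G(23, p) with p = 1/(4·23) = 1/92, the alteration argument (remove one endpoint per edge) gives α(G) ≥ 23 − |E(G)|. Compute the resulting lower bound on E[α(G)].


E[|E(G)|] = C(23, 2)·p = 253 · (1/92) = 11/4.
E[α(G)] ≥ n − E[|E(G)|] = 23 − 11/4 = 81/4.
Numerically: ≈ 20.2500.
(This is only a lower bound; the true E[α(G)] may be larger.)

E[α(G)] ≥ 81/4 ≈ 20.2500.


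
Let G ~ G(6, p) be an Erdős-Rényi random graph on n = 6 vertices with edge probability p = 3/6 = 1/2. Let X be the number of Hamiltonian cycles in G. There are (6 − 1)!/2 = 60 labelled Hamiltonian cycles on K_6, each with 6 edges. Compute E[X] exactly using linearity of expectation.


K_6 has (6 − 1)!/2 = 60 labelled Hamiltonian cycles.
For each such Hamiltonian cycle H, let X_H = 1 if all 6 edges of H are present in G. Then P[X_H = 1] = p^{6} = (1/2)^{6} = 1/64.
Summing the indicators: E[X] = Σ_H E[X_H] = 60 · p^{6} = 60 · 1/64 = 15/16.
Numerically: E[X] ≈ 0.9375.

E[X] = 60 · (1/2)^{6} = 15/16 ≈ 0.9375.


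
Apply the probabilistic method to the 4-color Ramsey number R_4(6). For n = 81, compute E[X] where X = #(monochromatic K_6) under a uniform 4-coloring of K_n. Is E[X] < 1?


E[X] = C(81, 6) · 4^{1 − 15} = 324540216 · 4^{−14} = 324540216/268435456.
As a reduced fraction: E[X] = 40567527/33554432 ≈ 1.2090.
Is E[X] < 1? NO.
Since E[X] ≥ 1, the first-moment bound is inconclusive at n = 81; it does NOT by itself certify R_4(6) > 81.

E[X] = 40567527/33554432 ≈ 1.2090; E[X] ≥ 1; first-moment method inconclusive here.


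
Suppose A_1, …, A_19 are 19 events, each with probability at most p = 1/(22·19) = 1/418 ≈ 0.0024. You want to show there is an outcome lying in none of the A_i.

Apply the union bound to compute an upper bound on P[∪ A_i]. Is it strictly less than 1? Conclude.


Union bound: P[∪_{i=1}^{19} A_i] ≤ Σ_i P[A_i] ≤ 19·p = 19·(1/418) = 1/22.
Numerically: 1/22 ≈ 0.0455.
Is 1/22 < 1? YES.
Since P[∪ A_i] ≤ 1/22 < 1, the complement has P[∩ A_i^c] ≥ 1 − 1/22 = 21/22 > 0, so some outcome avoids every A_i.

19·p = 1/22 ≈ 0.0455; existence CERTIFIED by the union bound.


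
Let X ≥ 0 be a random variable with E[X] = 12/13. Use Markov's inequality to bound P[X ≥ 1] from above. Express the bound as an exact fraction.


μ = E[X] = 12/13, a = 1.
Markov: P[X ≥ 1] ≤ μ/a = (12/13)/1 = 12/13.
Numerically: ≈ 0.923077.
(Since a = 1 > μ = 0.923077, the bound 12/13 is < 1 and informative.)

P[X ≥ 1] ≤ 12/13 ≈ 0.923077.


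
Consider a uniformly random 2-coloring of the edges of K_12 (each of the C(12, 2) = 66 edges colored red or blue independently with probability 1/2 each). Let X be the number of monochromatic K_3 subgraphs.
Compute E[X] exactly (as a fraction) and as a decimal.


Let X = Σ_S X_S over the C(12, 3) = 220 subsets S of size 3, where X_S = 1 if the K_3 on S is monochromatic.
For a fixed S, the K_3 on S has C(3, 2) = 3 edges. P[all 3 edges red] = (1/2)^3, and likewise for blue, so P[monochromatic] = 2·(1/2)^3 = 2^{1 − 3} = 1/4.
By linearity of expectation: E[X] = C(12, 3) · 2^{1 − 3} = 220 · 1/4 = 55.
Numerically: E[X] ≈ 55.00000.

E[X] = C(12,3)·2^(1−C(3,2)) = 55 ≈ 55.00000.


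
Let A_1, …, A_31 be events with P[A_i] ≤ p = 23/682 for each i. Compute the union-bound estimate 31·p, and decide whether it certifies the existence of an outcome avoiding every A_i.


Union bound: P[∪_{i=1}^{31} A_i] ≤ Σ_i P[A_i] ≤ 31·p = 31·(23/682) = 23/22.
Numerically: 23/22 ≈ 1.0454545.
Is 23/22 < 1? NO.
Since the bound 23/22 is ≥ 1, the union bound is uninformative here; it does NOT by itself certify existence.

31·p = 23/22 ≈ 1.0454545; existence NOT certified by the union bound.


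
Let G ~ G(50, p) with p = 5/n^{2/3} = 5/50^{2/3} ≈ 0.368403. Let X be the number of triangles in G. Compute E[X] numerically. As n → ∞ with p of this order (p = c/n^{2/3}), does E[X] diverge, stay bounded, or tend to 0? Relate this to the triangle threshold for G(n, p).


Number of potential triangles: C(50, 3) = 19600.
Each occurs with probability p³ ≈ (0.368403)³ ≈ 5.00000000e-02.
By linearity: E[X] = C(50, 3)·p³ ≈ 19600 · 5.00000000e-02 ≈ 980.000000.
Since α = 2/3 < 1, p = c/n^{2/3} ≫ 1/n is above the triangle threshold p ~ 1/n. Asymptotically E[X] ~ (c³/6)·n^{3(1−α)} = (5³/6)·n^{1} → ∞; triangles are abundant w.h.p.

E[X] ≈ 980.000000; in regime p = Θ(1/n^{2/3}) E[X] diverges (above the triangle threshold p ~ 1/n).


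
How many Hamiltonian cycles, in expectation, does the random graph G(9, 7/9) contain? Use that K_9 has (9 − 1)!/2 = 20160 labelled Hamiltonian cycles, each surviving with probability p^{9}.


K_9 has (9 − 1)!/2 = 20160 labelled Hamiltonian cycles.
For each such Hamiltonian cycle H, let X_H = 1 if all 9 edges of H are present in G. Then P[X_H = 1] = p^{9} = (7/9)^{9} = 40353607/387420489.
By linearity: E[X] = Σ_H E[X_H] = 20160 · p^{9} = 20160 · 40353607/387420489 = 90392079680/43046721.
Numerically: E[X] ≈ 2099.9.

E[X] = 20160 · (7/9)^{9} = 90392079680/43046721 ≈ 2099.9.


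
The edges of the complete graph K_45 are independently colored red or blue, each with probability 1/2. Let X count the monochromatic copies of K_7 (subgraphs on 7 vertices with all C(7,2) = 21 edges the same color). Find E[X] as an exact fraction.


Let X = Σ_S X_S over the C(45, 7) = 45379620 subsets S of size 7, where X_S = 1 if the K_7 on S is monochromatic.
For a fixed S, the K_7 on S has C(7, 2) = 21 edges. P[all 21 edges red] = (1/2)^21, and likewise for blue, so P[monochromatic] = 2·(1/2)^21 = 2^{1 − 21} = 1/1048576.
By linearity of expectation: E[X] = C(45, 7) · 2^{1 − 21} = 45379620 · 1/1048576 = 11344905/262144.
Numerically: E[X] ≈ 43.27738.

E[X] = C(45,7)·2^(1−C(7,2)) = 11344905/262144 ≈ 43.27738.


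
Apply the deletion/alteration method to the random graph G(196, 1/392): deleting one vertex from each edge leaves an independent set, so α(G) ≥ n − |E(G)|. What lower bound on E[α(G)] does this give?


E[|E(G)|] = C(196, 2)·p = 19110 · (1/392) = 195/4.
E[α(G)] ≥ n − E[|E(G)|] = 196 − 195/4 = 589/4.
Numerically: ≈ 147.250000.
(This is only a lower bound; the true E[α(G)] may be larger.)

E[α(G)] ≥ 589/4 ≈ 147.250000.


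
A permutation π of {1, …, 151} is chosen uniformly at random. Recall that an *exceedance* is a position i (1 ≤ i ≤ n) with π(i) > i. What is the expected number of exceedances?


Write X = Σ_{i=1}^{151} X_i, where X_i = 1_{π(i) > i}.
For each fixed i, π(i) is uniform over {1, …, 151} (marginal of a uniform permutation), so P[π(i) > i] = (n − i)/n. Summing: Σ_{i=1}^{151} (n − i)/n = (0 + 1 + … + 150)/151 = 151(151 − 1)/(2·151) = (151 − 1)/2.
Hence E[X] = Σ_{i=1}^{151} (151 − i)/151 = 75 ≈ 75.0000.

E[X] = 75 = 75.0000.


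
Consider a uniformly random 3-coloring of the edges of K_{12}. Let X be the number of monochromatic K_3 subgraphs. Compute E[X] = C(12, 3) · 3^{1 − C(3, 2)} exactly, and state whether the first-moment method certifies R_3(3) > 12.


E[X] = C(12, 3) · 3^{1 − 3} = 220 · 3^{−2} = 220/9.
As a reduced fraction: E[X] = 220/9 ≈ 24.444444.
Is E[X] < 1? NO.
Since E[X] ≥ 1, the first-moment bound is inconclusive at n = 12; it does NOT by itself certify R_3(3) > 12.

E[X] = 220/9 ≈ 24.444444; E[X] ≥ 1; first-moment method inconclusive here.


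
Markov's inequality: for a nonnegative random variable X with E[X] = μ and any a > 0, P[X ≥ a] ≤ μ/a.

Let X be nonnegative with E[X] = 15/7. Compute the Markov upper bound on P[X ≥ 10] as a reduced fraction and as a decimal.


μ = E[X] = 15/7, a = 10.
Markov: P[X ≥ 10] ≤ μ/a = (15/7)/10 = 3/14.
Numerically: ≈ 0.214286.
(Since a = 10 > μ = 2.142857, the bound 3/14 is < 1 and informative.)

P[X ≥ 10] ≤ 3/14 ≈ 0.214286.
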